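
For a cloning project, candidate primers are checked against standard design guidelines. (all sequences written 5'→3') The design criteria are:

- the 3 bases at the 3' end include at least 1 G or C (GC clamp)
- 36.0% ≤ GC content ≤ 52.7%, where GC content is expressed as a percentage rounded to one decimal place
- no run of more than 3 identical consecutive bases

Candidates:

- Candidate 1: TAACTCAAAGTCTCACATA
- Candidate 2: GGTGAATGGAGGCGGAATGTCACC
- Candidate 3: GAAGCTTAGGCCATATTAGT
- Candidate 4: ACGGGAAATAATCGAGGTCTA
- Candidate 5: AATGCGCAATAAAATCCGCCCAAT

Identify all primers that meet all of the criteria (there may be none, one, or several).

Candidate 1 (19 nt, A=8 T=5 G=1 C=5): 3' end ATA has 0 G/C, need ≥1 ✗; GC 6/19 = 31.6%, outside 36.0–52.7% ✗; longest run = 3 ✓ — fails.
Candidate 2 (24 nt, A=6 T=4 G=10 C=4): 3' end ACC has 2 G/C ✓; GC 14/24 = 58.3%, outside 36.0–52.7% ✗; longest run = 2 ✓ — fails.
Candidate 3 (20 nt, A=6 T=6 G=5 C=3): 3' end AGT has 1 G/C ✓; GC 8/20 = 40.0% ✓; longest run = 2 ✓ — passes.
Candidate 4 (21 nt, A=8 T=4 G=6 C=3): 3' end CTA has 1 G/C ✓; GC 9/21 = 42.9% ✓; longest run = 3 ✓ — passes.
Candidate 5 (24 nt, A=10 T=4 G=3 C=7): 3' end AAT has 0 G/C, need ≥1 ✗; GC 10/24 = 41.7% ✓; longest run = 4, exceeds 3 ✗ — fails.

Candidate 3 and Candidate 4.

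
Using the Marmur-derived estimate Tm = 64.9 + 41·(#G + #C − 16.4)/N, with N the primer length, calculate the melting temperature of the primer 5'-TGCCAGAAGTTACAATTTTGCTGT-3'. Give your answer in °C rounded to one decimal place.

52.3°C

Base counts: A=6, T=9, G=5, C=4; G+C = 9, N = 24.
Tm = 64.9 + 41·(9 − 16.4)/24 = 64.9 + -303.40/24 = 52.3°C.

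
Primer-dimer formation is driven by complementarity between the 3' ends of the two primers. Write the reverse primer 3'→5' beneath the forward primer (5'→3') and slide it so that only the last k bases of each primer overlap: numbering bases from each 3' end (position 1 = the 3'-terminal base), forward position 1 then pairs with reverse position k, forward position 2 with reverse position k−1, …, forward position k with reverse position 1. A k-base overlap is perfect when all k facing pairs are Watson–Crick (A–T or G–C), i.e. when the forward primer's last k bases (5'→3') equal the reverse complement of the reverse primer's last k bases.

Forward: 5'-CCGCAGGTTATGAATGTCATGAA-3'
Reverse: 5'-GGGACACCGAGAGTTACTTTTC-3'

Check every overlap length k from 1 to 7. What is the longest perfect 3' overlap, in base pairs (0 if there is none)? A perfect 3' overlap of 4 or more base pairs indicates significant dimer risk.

Longest perfect overlap: 3 complementary base pairs; below the dimer-risk threshold (threshold 4).

Last 7 bases (5'→3') — forward …TCATGAA, reverse …ACTTTTC.
Reverse complement of the reverse primer's last 7 bases: GAAAAGT; its first k bases are the reverse complement of the reverse primer's last k bases, so a perfect k-base overlap needs the forward primer's last k bases to equal them.
Comparing (forward last k vs required): k=1: A vs G ✗; k=2: AA vs GA ✗; k=3: GAA vs GAA ✓; k=4: TGAA vs GAAA ✗; k=5: ATGAA vs GAAAA ✗; k=6: CATGAA vs GAAAAG ✗; k=7: TCATGAA vs GAAAAGT ✗.
Only k = 3 is perfect, so the longest perfect 3' overlap is 3.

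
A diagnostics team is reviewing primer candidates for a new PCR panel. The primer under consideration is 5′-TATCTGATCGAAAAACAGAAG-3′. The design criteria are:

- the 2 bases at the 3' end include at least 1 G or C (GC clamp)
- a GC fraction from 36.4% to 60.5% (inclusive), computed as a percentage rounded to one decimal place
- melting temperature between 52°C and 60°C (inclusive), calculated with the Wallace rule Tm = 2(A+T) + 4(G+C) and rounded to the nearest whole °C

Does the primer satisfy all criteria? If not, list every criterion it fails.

Base counts: A=10, T=4, G=4, C=3 (length 21).
GC clamp: 3' end AG has 1 G/C ✓
GC content: GC 7/21 = 33.3%, outside 36.4–60.5% ✗
Tm: Tm = 2·14 + 4·7 = 56°C ✓

Fails: GC content.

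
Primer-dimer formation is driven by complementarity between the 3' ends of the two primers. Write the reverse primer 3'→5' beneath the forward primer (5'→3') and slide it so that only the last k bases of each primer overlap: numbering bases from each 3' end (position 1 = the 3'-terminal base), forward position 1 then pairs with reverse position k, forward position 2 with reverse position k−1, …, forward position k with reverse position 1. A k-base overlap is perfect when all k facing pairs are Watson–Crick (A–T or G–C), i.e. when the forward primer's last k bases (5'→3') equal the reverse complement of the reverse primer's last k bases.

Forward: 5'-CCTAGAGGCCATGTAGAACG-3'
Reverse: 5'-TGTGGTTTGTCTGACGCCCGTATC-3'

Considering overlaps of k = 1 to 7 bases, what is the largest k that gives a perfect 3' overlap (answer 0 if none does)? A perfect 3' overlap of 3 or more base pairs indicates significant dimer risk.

Last 7 bases (5'→3') — forward …TAGAACG, reverse …CCGTATC.
Reverse complement of the reverse primer's last 7 bases: GATACGG; its first k bases are the reverse complement of the reverse primer's last k bases, so a perfect k-base overlap needs the forward primer's last k bases to equal them.
Comparing (forward last k vs required): k=1: G vs G ✓; k=2: CG vs GA ✗; k=3: ACG vs GAT ✗; k=4: AACG vs GATA ✗; k=5: GAACG vs GATAC ✗; k=6: AGAACG vs GATACG ✗; k=7: TAGAACG vs GATACGG ✗.
Only k = 1 is perfect, so the longest perfect 3' overlap is 1.

Longest perfect overlap: 1 complementary base pair; below the dimer-risk threshold (threshold 3).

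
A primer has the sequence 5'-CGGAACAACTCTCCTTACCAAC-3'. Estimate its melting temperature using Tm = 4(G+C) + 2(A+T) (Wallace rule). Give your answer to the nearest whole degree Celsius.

Base counts: A=7, T=4, G=2, C=9 (length 22).
Tm = 2·(7+4) + 4·(2+9) = 2·11 + 4·11 = 22 + 44 = 66°C.

66°C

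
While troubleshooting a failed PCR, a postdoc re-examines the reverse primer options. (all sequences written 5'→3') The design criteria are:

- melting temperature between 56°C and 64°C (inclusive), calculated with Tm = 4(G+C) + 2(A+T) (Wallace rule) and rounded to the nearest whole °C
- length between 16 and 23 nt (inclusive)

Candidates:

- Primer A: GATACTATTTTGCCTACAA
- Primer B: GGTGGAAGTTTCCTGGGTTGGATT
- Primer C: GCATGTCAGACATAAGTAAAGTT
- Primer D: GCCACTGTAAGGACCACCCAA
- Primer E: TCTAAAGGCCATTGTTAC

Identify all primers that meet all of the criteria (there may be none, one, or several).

Primer A (19 nt, A=6 T=7 G=2 C=4): Tm = 2·13 + 4·6 = 50°C, outside 56–64°C ✗; length 19 ✓ — fails.
Primer B (24 nt, A=3 T=9 G=10 C=2): Tm = 2·12 + 4·12 = 72°C, outside 56–64°C ✗; length 24, outside 16–23 ✗ — fails.
Primer C (23 nt, A=9 T=6 G=5 C=3): Tm = 2·15 + 4·8 = 62°C ✓; length 23 ✓ — passes.
Primer D (21 nt, A=7 T=2 G=4 C=8): Tm = 2·9 + 4·12 = 66°C, outside 56–64°C ✗; length 21 ✓ — fails.
Primer E (18 nt, A=5 T=6 G=3 C=4): Tm = 2·11 + 4·7 = 50°C, outside 56–64°C ✗; length 18 ✓ — fails.

Primer C only.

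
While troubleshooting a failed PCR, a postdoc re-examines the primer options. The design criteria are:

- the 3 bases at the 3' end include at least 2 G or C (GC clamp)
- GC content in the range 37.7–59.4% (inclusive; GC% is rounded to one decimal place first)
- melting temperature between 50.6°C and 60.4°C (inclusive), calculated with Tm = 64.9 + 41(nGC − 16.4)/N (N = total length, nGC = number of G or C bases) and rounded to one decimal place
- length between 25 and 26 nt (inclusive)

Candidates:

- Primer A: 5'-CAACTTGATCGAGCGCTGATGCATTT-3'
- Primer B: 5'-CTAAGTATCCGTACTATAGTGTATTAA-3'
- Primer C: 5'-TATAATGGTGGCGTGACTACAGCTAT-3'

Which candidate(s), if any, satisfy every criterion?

Primer A (26 nt, A=6 T=8 G=6 C=6): 3' end TTT has 0 G/C, need ≥2 ✗; GC 12/26 = 46.2% ✓; Tm = 64.9 + 41·(12 − 16.4)/26 = 58.0°C ✓; length 26 ✓ — fails.
Primer B (27 nt, A=9 T=10 G=4 C=4): 3' end TAA has 0 G/C, need ≥2 ✗; GC 8/27 = 29.6%, outside 37.7–59.4% ✗; Tm = 64.9 + 41·(8 − 16.4)/27 = 52.1°C ✓; length 27, outside 25–26 ✗ — fails.
Primer C (26 nt, A=7 T=8 G=7 C=4): 3' end TAT has 0 G/C, need ≥2 ✗; GC 11/26 = 42.3% ✓; Tm = 64.9 + 41·(11 − 16.4)/26 = 56.4°C ✓; length 26 ✓ — fails.

None of the candidates satisfy all criteria.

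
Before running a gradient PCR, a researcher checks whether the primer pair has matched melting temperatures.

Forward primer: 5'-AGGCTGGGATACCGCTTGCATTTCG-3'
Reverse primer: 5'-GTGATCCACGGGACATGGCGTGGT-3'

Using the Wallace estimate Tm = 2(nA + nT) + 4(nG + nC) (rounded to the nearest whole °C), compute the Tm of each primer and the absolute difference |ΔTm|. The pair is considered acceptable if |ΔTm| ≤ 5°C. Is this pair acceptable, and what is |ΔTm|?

Forward: A=4 T=7 G=8 C=6 → Tm = 2·11 + 4·14 = 78°C.
Reverse: A=4 T=5 G=10 C=5 → Tm = 2·9 + 4·15 = 78°C.
|ΔTm| = |78 − 78| = 0°C, ≤ 5°C.

|ΔTm| = 0°C; the pair is acceptable.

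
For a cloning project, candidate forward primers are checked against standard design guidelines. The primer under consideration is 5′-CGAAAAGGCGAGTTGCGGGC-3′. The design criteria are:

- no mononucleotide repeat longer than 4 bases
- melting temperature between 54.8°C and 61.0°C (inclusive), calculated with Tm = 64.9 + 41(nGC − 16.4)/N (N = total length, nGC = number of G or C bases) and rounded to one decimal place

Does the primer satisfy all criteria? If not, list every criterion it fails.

Base counts: A=5, T=2, G=9, C=4 (length 20).
homopolymer run: longest run = 4 ✓
Tm: Tm = 64.9 + 41·(13 − 16.4)/20 = 57.9°C ✓

Meets all criteria.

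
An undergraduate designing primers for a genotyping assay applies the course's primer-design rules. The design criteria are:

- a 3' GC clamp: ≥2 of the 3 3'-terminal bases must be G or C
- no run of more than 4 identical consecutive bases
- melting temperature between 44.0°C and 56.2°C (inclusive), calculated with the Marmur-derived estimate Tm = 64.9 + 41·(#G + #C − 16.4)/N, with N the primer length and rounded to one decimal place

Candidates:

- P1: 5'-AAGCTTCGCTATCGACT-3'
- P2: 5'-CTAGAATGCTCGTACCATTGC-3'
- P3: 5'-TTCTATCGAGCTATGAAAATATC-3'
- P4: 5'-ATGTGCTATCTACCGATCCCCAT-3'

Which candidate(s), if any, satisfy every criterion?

P2 only.

P1 (17 nt, A=4 T=5 G=3 C=5): 3' end ACT has 1 G/C, need ≥2 ✗; longest run = 2 ✓; Tm = 64.9 + 41·(8 − 16.4)/17 = 44.6°C ✓ — fails.
P2 (21 nt, A=5 T=6 G=4 C=6): 3' end TGC has 2 G/C ✓; longest run = 2 ✓; Tm = 64.9 + 41·(10 − 16.4)/21 = 52.4°C ✓ — passes.
P3 (23 nt, A=8 T=8 G=3 C=4): 3' end ATC has 1 G/C, need ≥2 ✗; longest run = 4 ✓; Tm = 64.9 + 41·(7 − 16.4)/23 = 48.1°C ✓ — fails.
P4 (23 nt, A=5 T=7 G=3 C=8): 3' end CAT has 1 G/C, need ≥2 ✗; longest run = 4 ✓; Tm = 64.9 + 41·(11 − 16.4)/23 = 55.3°C ✓ — fails.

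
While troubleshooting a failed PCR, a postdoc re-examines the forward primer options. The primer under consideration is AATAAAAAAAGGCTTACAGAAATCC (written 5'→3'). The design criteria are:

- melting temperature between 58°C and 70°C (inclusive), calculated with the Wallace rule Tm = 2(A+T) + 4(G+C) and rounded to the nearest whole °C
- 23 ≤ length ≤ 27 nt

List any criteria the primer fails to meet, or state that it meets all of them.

Meets all criteria.

Base counts: A=14, T=4, G=3, C=4 (length 25).
Tm: Tm = 2·18 + 4·7 = 64°C ✓
length: length 25 ✓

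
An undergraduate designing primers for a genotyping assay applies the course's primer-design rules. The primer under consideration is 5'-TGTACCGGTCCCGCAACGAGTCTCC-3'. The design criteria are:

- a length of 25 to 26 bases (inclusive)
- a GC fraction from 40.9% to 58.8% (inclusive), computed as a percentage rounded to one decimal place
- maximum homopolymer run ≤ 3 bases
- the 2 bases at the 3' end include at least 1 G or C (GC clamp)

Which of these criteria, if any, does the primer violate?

Fails: GC content.

Base counts: A=4, T=5, G=6, C=10 (length 25).
length: length 25 ✓
GC content: GC 16/25 = 64.0%, outside 40.9–58.8% ✗
homopolymer run: longest run = 3 ✓
GC clamp: 3' end CC has 2 G/C ✓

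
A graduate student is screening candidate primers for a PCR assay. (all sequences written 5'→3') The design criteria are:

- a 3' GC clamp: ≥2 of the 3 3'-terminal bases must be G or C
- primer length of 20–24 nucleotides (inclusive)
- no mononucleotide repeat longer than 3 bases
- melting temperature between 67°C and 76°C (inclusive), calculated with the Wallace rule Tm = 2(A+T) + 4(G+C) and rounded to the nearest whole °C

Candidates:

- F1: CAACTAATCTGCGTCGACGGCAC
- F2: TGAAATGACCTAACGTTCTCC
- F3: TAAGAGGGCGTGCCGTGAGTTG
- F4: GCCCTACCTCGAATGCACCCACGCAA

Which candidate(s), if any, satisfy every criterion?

F1 only.

F1 (23 nt, A=6 T=4 G=5 C=8): 3' end CAC has 2 G/C ✓; length 23 ✓; longest run = 2 ✓; Tm = 2·10 + 4·13 = 72°C ✓ — passes.
F2 (21 nt, A=6 T=6 G=3 C=6): 3' end TCC has 2 G/C ✓; length 21 ✓; longest run = 3 ✓; Tm = 2·12 + 4·9 = 60°C, outside 67–76°C ✗ — fails.
F3 (22 nt, A=4 T=5 G=10 C=3): 3' end TTG has 1 G/C, need ≥2 ✗; length 22 ✓; longest run = 3 ✓; Tm = 2·9 + 4·13 = 70°C ✓ — fails.
F4 (26 nt, A=7 T=3 G=4 C=12): 3' end CAA has 1 G/C, need ≥2 ✗; length 26, outside 20–24 ✗; longest run = 3 ✓; Tm = 2·10 + 4·16 = 84°C, outside 67–76°C ✗ — fails.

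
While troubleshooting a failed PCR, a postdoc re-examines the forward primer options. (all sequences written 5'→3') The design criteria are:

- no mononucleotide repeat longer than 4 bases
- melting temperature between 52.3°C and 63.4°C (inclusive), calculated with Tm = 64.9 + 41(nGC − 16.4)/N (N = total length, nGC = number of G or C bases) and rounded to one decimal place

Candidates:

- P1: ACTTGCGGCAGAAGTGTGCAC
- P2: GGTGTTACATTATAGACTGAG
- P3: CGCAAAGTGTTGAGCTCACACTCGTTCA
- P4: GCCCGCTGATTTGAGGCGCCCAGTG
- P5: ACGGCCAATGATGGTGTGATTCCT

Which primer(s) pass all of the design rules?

P1, P3 and P5.

P1 (21 nt, A=5 T=4 G=7 C=5): longest run = 2 ✓; Tm = 64.9 + 41·(12 − 16.4)/21 = 56.3°C ✓ — passes.
P2 (21 nt, A=6 T=7 G=6 C=2): longest run = 2 ✓; Tm = 64.9 + 41·(8 − 16.4)/21 = 48.5°C, outside 52.3–63.4°C ✗ — fails.
P3 (28 nt, A=7 T=7 G=6 C=8): longest run = 3 ✓; Tm = 64.9 + 41·(14 − 16.4)/28 = 61.4°C ✓ — passes.
P4 (25 nt, A=3 T=5 G=9 C=8): longest run = 3 ✓; Tm = 64.9 + 41·(17 − 16.4)/25 = 65.9°C, outside 52.3–63.4°C ✗ — fails.
P5 (24 nt, A=5 T=7 G=7 C=5): longest run = 2 ✓; Tm = 64.9 + 41·(12 − 16.4)/24 = 57.4°C ✓ — passes.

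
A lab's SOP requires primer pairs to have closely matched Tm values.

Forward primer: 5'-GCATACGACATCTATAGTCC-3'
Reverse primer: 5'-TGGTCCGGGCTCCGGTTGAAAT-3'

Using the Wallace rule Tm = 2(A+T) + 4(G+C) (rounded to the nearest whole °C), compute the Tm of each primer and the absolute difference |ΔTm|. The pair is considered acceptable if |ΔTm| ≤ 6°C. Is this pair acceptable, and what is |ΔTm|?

Forward: A=6 T=5 G=3 C=6 → Tm = 2·11 + 4·9 = 58°C.
Reverse: A=3 T=6 G=8 C=5 → Tm = 2·9 + 4·13 = 70°C.
|ΔTm| = |58 − 70| = 12°C, > 6°C.

|ΔTm| = 12°C; the pair is not acceptable.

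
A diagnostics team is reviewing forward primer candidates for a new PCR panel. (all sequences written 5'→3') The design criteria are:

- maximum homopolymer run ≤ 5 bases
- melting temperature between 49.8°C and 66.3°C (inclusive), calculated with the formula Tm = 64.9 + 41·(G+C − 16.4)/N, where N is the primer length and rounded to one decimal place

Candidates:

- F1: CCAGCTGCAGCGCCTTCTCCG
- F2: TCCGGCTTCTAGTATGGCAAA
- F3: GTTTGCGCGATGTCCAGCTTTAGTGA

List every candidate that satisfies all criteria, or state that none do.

F1 (21 nt, A=2 T=4 G=5 C=10): longest run = 2 ✓; Tm = 64.9 + 41·(15 − 16.4)/21 = 62.2°C ✓ — passes.
F2 (21 nt, A=5 T=6 G=5 C=5): longest run = 3 ✓; Tm = 64.9 + 41·(10 − 16.4)/21 = 52.4°C ✓ — passes.
F3 (26 nt, A=4 T=9 G=8 C=5): longest run = 3 ✓; Tm = 64.9 + 41·(13 − 16.4)/26 = 59.5°C ✓ — passes.

F1, F2 and F3.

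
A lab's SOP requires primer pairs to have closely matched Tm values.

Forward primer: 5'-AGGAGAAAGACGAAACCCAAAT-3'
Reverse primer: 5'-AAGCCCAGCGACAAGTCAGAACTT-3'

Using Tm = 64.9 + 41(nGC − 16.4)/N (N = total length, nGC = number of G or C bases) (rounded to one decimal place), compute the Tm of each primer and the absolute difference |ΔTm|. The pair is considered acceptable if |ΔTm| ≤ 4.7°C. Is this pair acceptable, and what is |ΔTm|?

|ΔTm| = 6.3°C; the pair is not acceptable.

Forward: G+C = 9, N = 22 → Tm = 64.9 + 41·(9 − 16.4)/22 = 51.1°C.
Reverse: G+C = 12, N = 24 → Tm = 64.9 + 41·(12 − 16.4)/24 = 57.4°C.
|ΔTm| = |51.1 − 57.4| = 6.3°C, > 4.7°C.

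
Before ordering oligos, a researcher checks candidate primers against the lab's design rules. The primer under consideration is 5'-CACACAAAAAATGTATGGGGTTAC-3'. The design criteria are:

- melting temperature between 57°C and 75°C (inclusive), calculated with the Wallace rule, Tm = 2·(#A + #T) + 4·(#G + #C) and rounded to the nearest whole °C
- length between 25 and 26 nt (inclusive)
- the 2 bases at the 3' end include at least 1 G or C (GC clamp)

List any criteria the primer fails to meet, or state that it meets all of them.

Fails: length.

Base counts: A=10, T=5, G=5, C=4 (length 24).
Tm: Tm = 2·15 + 4·9 = 66°C ✓
length: length 24, outside 25–26 ✗
GC clamp: 3' end AC has 1 G/C ✓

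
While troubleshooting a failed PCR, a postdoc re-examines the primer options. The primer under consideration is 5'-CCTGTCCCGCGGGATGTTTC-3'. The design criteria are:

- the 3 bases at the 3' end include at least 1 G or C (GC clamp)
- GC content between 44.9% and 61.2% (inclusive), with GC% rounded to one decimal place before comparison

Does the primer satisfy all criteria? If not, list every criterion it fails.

Base counts: A=1, T=6, G=6, C=7 (length 20).
GC clamp: 3' end TTC has 1 G/C ✓
GC content: GC 13/20 = 65.0%, outside 44.9–61.2% ✗

Fails: GC content.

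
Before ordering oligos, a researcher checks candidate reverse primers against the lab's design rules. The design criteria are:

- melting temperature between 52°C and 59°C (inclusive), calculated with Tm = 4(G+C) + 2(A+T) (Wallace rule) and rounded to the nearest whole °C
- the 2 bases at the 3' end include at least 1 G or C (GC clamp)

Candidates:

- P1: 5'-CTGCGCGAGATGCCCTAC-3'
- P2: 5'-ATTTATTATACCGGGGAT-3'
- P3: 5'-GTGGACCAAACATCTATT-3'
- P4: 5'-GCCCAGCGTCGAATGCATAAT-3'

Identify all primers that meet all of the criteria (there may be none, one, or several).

None of the candidates satisfy all criteria.

P1 (18 nt, A=3 T=3 G=5 C=7): Tm = 2·6 + 4·12 = 60°C, outside 52–59°C ✗; 3' end AC has 1 G/C ✓ — fails.
P2 (18 nt, A=5 T=7 G=4 C=2): Tm = 2·12 + 4·6 = 48°C, outside 52–59°C ✗; 3' end AT has 0 G/C, need ≥1 ✗ — fails.
P3 (18 nt, A=6 T=5 G=3 C=4): Tm = 2·11 + 4·7 = 50°C, outside 52–59°C ✗; 3' end TT has 0 G/C, need ≥1 ✗ — fails.
P4 (21 nt, A=6 T=4 G=5 C=6): Tm = 2·10 + 4·11 = 64°C, outside 52–59°C ✗; 3' end AT has 0 G/C, need ≥1 ✗ — fails.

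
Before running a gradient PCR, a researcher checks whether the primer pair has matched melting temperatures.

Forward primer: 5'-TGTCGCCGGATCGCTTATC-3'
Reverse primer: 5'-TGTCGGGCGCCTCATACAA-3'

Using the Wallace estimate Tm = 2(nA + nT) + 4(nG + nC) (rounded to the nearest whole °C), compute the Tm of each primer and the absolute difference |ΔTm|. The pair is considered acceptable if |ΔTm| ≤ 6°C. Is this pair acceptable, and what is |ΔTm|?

|ΔTm| = 0°C; the pair is acceptable.

Forward: A=2 T=6 G=5 C=6 → Tm = 2·8 + 4·11 = 60°C.
Reverse: A=4 T=4 G=5 C=6 → Tm = 2·8 + 4·11 = 60°C.
|ΔTm| = |60 − 60| = 0°C, ≤ 6°C.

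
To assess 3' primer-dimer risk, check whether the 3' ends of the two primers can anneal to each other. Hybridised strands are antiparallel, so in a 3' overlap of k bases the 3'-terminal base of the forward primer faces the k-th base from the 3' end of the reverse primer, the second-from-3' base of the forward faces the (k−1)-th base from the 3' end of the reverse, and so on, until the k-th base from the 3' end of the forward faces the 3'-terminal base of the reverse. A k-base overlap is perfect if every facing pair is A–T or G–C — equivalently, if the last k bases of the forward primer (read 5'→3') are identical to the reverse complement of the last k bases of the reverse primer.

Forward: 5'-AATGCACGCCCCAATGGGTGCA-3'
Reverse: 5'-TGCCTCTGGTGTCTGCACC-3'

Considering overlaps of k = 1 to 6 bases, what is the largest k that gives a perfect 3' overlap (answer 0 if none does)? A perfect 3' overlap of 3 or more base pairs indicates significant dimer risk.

Last 6 bases (5'→3') — forward …GGTGCA, reverse …TGCACC.
Reverse complement of the reverse primer's last 6 bases: GGTGCA; its first k bases are the reverse complement of the reverse primer's last k bases, so a perfect k-base overlap needs the forward primer's last k bases to equal them.
Comparing (forward last k vs required): k=1: A vs G ✗; k=2: CA vs GG ✗; k=3: GCA vs GGT ✗; k=4: TGCA vs GGTG ✗; k=5: GTGCA vs GGTGC ✗; k=6: GGTGCA vs GGTGCA ✓.
Only k = 6 is perfect, so the longest perfect 3' overlap is 6.

Longest perfect overlap: 6 complementary base pairs; significant dimer risk (threshold 3).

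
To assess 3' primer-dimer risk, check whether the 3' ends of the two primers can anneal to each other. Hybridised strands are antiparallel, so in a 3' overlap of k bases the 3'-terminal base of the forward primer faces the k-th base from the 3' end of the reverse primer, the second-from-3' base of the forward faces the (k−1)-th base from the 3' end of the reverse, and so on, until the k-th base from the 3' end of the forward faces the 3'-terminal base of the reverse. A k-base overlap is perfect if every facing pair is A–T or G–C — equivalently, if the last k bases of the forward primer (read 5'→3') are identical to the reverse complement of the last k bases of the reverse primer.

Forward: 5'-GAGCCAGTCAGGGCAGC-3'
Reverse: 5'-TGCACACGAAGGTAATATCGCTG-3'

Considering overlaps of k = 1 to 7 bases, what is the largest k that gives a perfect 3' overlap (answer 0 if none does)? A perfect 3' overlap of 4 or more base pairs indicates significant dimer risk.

Longest perfect overlap: 4 complementary base pairs; significant dimer risk (threshold 4).

Last 7 bases (5'→3') — forward …GGGCAGC, reverse …ATCGCTG.
Reverse complement of the reverse primer's last 7 bases: CAGCGAT; its first k bases are the reverse complement of the reverse primer's last k bases, so a perfect k-base overlap needs the forward primer's last k bases to equal them.
Comparing (forward last k vs required): k=1: C vs C ✓; k=2: GC vs CA ✗; k=3: AGC vs CAG ✗; k=4: CAGC vs CAGC ✓; k=5: GCAGC vs CAGCG ✗; k=6: GGCAGC vs CAGCGA ✗; k=7: GGGCAGC vs CAGCGAT ✗.
Perfect overlaps at k = 1, 4; the largest is 4.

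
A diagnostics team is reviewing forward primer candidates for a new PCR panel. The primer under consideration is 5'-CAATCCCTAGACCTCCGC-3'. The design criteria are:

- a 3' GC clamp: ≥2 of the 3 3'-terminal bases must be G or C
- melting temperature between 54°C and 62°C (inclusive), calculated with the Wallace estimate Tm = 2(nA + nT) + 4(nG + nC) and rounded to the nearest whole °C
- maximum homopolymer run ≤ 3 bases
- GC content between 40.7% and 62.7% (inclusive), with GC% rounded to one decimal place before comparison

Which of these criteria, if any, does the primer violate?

Base counts: A=4, T=3, G=2, C=9 (length 18).
GC clamp: 3' end CGC has 3 G/C ✓
Tm: Tm = 2·7 + 4·11 = 58°C ✓
homopolymer run: longest run = 3 ✓
GC content: GC 11/18 = 61.1% ✓

Meets all criteria.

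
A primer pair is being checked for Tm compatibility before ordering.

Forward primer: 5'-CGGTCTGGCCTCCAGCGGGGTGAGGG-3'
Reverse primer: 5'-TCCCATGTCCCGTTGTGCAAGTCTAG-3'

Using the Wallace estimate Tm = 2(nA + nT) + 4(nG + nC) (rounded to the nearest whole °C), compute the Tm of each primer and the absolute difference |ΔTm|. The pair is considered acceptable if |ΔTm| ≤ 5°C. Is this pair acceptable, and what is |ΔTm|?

Forward: A=2 T=4 G=13 C=7 → Tm = 2·6 + 4·20 = 92°C.
Reverse: A=4 T=8 G=6 C=8 → Tm = 2·12 + 4·14 = 80°C.
|ΔTm| = |92 − 80| = 12°C, > 5°C.

|ΔTm| = 12°C; the pair is not acceptable.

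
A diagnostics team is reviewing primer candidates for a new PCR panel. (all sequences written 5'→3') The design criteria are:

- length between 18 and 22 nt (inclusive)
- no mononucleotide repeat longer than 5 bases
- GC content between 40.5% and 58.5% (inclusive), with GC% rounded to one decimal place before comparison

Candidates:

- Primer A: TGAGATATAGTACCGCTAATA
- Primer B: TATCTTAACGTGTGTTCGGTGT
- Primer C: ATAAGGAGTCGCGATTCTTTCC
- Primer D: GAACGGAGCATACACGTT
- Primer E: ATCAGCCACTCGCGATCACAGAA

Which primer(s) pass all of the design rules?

Primer B, Primer C and Primer D.

Primer A (21 nt, A=8 T=6 G=4 C=3): length 21 ✓; longest run = 2 ✓; GC 7/21 = 33.3%, outside 40.5–58.5% ✗ — fails.
Primer B (22 nt, A=3 T=10 G=6 C=3): length 22 ✓; longest run = 2 ✓; GC 9/22 = 40.9% ✓ — passes.
Primer C (22 nt, A=5 T=7 G=5 C=5): length 22 ✓; longest run = 3 ✓; GC 10/22 = 45.5% ✓ — passes.
Primer D (18 nt, A=6 T=3 G=5 C=4): length 18 ✓; longest run = 2 ✓; GC 9/18 = 50.0% ✓ — passes.
Primer E (23 nt, A=8 T=3 G=4 C=8): length 23, outside 18–22 ✗; longest run = 2 ✓; GC 12/23 = 52.2% ✓ — fails.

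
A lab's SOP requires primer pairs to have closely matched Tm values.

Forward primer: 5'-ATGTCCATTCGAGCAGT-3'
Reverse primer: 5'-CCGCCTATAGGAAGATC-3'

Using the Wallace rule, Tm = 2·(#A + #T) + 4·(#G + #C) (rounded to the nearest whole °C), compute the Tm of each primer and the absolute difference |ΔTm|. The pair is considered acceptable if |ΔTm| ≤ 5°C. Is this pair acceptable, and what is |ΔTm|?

|ΔTm| = 2°C; the pair is acceptable.

Forward: A=4 T=5 G=4 C=4 → Tm = 2·9 + 4·8 = 50°C.
Reverse: A=5 T=3 G=4 C=5 → Tm = 2·8 + 4·9 = 52°C.
|ΔTm| = |50 − 52| = 2°C, ≤ 5°C.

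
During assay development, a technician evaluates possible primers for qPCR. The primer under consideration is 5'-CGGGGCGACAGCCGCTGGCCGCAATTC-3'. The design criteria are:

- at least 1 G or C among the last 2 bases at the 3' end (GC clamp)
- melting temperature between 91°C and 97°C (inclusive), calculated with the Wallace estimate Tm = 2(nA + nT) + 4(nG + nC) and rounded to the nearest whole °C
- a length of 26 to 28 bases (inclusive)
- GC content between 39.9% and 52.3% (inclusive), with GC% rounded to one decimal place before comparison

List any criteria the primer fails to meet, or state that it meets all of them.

Fails: GC content.

Base counts: A=4, T=3, G=10, C=10 (length 27).
GC clamp: 3' end TC has 1 G/C ✓
Tm: Tm = 2·7 + 4·20 = 94°C ✓
length: length 27 ✓
GC content: GC 20/27 = 74.1%, outside 39.9–52.3% ✗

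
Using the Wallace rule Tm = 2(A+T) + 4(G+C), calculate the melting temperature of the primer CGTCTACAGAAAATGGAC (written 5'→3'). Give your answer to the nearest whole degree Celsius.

Base counts: A=7, T=3, G=4, C=4 (length 18).
Tm = 2·(7+3) + 4·(4+4) = 2·10 + 4·8 = 20 + 32 = 52°C.

52°C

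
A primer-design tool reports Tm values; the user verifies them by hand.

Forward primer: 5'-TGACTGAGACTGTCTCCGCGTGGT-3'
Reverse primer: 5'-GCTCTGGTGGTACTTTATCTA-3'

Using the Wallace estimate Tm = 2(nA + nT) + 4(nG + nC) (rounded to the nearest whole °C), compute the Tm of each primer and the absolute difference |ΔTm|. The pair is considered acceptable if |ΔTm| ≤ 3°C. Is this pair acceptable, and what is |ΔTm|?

|ΔTm| = 16°C; the pair is not acceptable.

Forward: A=3 T=7 G=8 C=6 → Tm = 2·10 + 4·14 = 76°C.
Reverse: A=3 T=9 G=5 C=4 → Tm = 2·12 + 4·9 = 60°C.
|ΔTm| = |76 − 60| = 16°C, > 3°C.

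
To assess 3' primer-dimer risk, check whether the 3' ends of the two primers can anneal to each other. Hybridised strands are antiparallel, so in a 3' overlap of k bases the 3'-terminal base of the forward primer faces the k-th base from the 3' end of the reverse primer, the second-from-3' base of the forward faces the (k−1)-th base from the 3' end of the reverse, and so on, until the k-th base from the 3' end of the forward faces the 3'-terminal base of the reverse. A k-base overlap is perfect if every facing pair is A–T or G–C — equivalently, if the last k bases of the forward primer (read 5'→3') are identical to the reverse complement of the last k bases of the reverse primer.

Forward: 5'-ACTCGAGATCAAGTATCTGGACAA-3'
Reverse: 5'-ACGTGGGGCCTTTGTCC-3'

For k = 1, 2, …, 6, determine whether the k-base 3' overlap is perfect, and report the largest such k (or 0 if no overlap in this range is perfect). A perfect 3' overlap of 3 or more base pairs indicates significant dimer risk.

Last 6 bases (5'→3') — forward …GGACAA, reverse …TTGTCC.
Reverse complement of the reverse primer's last 6 bases: GGACAA; its first k bases are the reverse complement of the reverse primer's last k bases, so a perfect k-base overlap needs the forward primer's last k bases to equal them.
Comparing (forward last k vs required): k=1: A vs G ✗; k=2: AA vs GG ✗; k=3: CAA vs GGA ✗; k=4: ACAA vs GGAC ✗; k=5: GACAA vs GGACA ✗; k=6: GGACAA vs GGACAA ✓.
Only k = 6 is perfect, so the longest perfect 3' overlap is 6.

Longest perfect overlap: 6 complementary base pairs; significant dimer risk (threshold 3).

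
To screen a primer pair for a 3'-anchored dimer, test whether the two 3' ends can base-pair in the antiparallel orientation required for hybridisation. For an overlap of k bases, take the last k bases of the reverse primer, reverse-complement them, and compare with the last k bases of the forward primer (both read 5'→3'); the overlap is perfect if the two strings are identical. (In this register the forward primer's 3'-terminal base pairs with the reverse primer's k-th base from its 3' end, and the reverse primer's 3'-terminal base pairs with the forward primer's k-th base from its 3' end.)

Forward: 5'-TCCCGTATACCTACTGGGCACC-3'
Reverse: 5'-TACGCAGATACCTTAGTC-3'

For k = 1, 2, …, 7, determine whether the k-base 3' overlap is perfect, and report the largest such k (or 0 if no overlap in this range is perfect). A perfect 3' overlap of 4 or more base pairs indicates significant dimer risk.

Longest perfect overlap: 0 complementary base pairs; below the dimer-risk threshold (threshold 4).

Last 7 bases (5'→3') — forward …GGGCACC, reverse …CTTAGTC.
Reverse complement of the reverse primer's last 7 bases: GACTAAG; its first k bases are the reverse complement of the reverse primer's last k bases, so a perfect k-base overlap needs the forward primer's last k bases to equal them.
Comparing (forward last k vs required): k=1: C vs G ✗; k=2: CC vs GA ✗; k=3: ACC vs GAC ✗; k=4: CACC vs GACT ✗; k=5: GCACC vs GACTA ✗; k=6: GGCACC vs GACTAA ✗; k=7: GGGCACC vs GACTAAG ✗.
No overlap length from 1 to 7 is perfect, so the longest perfect 3' overlap is 0.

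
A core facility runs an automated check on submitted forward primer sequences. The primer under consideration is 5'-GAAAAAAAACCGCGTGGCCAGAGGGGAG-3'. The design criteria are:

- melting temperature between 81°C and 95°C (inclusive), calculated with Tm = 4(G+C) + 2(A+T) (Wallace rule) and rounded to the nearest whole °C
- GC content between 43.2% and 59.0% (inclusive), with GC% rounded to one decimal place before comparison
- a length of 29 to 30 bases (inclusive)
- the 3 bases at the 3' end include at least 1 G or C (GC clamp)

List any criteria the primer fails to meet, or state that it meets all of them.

Base counts: A=11, T=1, G=11, C=5 (length 28).
Tm: Tm = 2·12 + 4·16 = 88°C ✓
GC content: GC 16/28 = 57.1% ✓
length: length 28, outside 29–30 ✗
GC clamp: 3' end GAG has 2 G/C ✓

Fails: length.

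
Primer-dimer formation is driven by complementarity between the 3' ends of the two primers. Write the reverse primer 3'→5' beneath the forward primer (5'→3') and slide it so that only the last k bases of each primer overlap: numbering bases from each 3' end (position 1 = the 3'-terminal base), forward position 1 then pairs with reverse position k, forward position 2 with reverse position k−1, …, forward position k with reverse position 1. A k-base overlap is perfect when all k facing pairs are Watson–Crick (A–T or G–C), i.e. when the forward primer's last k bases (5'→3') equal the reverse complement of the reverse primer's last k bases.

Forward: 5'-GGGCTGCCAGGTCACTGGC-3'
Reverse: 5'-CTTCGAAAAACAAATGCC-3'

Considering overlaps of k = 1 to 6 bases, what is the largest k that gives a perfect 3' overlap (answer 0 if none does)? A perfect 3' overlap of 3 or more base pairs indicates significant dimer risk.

Longest perfect overlap: 3 complementary base pairs; significant dimer risk (threshold 3).

Last 6 bases (5'→3') — forward …ACTGGC, reverse …AATGCC.
Reverse complement of the reverse primer's last 6 bases: GGCATT; its first k bases are the reverse complement of the reverse primer's last k bases, so a perfect k-base overlap needs the forward primer's last k bases to equal them.
Comparing (forward last k vs required): k=1: C vs G ✗; k=2: GC vs GG ✗; k=3: GGC vs GGC ✓; k=4: TGGC vs GGCA ✗; k=5: CTGGC vs GGCAT ✗; k=6: ACTGGC vs GGCATT ✗.
Only k = 3 is perfect, so the longest perfect 3' overlap is 3.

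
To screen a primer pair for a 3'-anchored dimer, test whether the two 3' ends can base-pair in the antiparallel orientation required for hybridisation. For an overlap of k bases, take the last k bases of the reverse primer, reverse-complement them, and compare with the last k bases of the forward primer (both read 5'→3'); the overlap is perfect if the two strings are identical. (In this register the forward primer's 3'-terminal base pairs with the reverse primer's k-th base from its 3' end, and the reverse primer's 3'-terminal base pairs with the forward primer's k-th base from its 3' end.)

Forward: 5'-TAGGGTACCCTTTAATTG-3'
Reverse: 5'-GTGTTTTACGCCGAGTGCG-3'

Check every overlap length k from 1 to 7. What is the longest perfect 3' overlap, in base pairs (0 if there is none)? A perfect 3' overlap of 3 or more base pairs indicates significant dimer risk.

Last 7 bases (5'→3') — forward …TTAATTG, reverse …GAGTGCG.
Reverse complement of the reverse primer's last 7 bases: CGCACTC; its first k bases are the reverse complement of the reverse primer's last k bases, so a perfect k-base overlap needs the forward primer's last k bases to equal them.
Comparing (forward last k vs required): k=1: G vs C ✗; k=2: TG vs CG ✗; k=3: TTG vs CGC ✗; k=4: ATTG vs CGCA ✗; k=5: AATTG vs CGCAC ✗; k=6: TAATTG vs CGCACT ✗; k=7: TTAATTG vs CGCACTC ✗.
No overlap length from 1 to 7 is perfect, so the longest perfect 3' overlap is 0.

Longest perfect overlap: 0 complementary base pairs; below the dimer-risk threshold (threshold 3).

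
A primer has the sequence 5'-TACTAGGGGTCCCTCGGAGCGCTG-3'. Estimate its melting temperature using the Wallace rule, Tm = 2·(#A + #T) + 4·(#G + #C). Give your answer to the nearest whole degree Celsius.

80°C

Base counts: A=3, T=5, G=9, C=7 (length 24).
Tm = 2·(3+5) + 4·(9+7) = 2·8 + 4·16 = 16 + 64 = 80°C.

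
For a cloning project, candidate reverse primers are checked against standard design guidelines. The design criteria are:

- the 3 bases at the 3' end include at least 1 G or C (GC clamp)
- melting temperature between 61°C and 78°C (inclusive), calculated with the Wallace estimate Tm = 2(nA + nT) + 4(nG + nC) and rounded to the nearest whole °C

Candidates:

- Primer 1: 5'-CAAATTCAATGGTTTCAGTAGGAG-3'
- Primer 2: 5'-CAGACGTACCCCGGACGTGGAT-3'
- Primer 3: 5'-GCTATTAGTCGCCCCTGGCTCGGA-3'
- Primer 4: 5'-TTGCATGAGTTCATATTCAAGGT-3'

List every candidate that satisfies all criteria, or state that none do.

Primer 1, Primer 2, Primer 3 and Primer 4.

Primer 1 (24 nt, A=8 T=7 G=6 C=3): 3' end GAG has 2 G/C ✓; Tm = 2·15 + 4·9 = 66°C ✓ — passes.
Primer 2 (22 nt, A=5 T=3 G=7 C=7): 3' end GAT has 1 G/C ✓; Tm = 2·8 + 4·14 = 72°C ✓ — passes.
Primer 3 (24 nt, A=3 T=6 G=7 C=8): 3' end GGA has 2 G/C ✓; Tm = 2·9 + 4·15 = 78°C ✓ — passes.
Primer 4 (23 nt, A=6 T=9 G=5 C=3): 3' end GGT has 2 G/C ✓; Tm = 2·15 + 4·8 = 62°C ✓ — passes.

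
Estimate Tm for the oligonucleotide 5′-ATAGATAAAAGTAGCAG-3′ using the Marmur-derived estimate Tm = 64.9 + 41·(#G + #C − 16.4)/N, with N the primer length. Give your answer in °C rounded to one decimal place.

Base counts: A=9, T=3, G=4, C=1; G+C = 5, N = 17.
Tm = 64.9 + 41·(5 − 16.4)/17 = 64.9 + -467.40/17 = 37.4°C.

37.4°C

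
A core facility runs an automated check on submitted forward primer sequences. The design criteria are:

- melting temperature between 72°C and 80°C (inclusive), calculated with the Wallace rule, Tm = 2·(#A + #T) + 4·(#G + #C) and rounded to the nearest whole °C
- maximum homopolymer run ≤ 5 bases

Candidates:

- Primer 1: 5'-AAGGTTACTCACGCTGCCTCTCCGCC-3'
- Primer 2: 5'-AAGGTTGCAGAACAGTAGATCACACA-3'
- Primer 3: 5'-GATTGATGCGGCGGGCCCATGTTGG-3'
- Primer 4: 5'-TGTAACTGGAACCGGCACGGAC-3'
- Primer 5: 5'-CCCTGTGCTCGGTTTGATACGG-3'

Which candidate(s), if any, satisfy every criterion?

Primer 1 (26 nt, A=4 T=6 G=5 C=11): Tm = 2·10 + 4·16 = 84°C, outside 72–80°C ✗; longest run = 2 ✓ — fails.
Primer 2 (26 nt, A=11 T=4 G=6 C=5): Tm = 2·15 + 4·11 = 74°C ✓; longest run = 2 ✓ — passes.
Primer 3 (25 nt, A=3 T=6 G=11 C=5): Tm = 2·9 + 4·16 = 82°C, outside 72–80°C ✗; longest run = 3 ✓ — fails.
Primer 4 (22 nt, A=6 T=3 G=7 C=6): Tm = 2·9 + 4·13 = 70°C, outside 72–80°C ✗; longest run = 2 ✓ — fails.
Primer 5 (22 nt, A=2 T=7 G=7 C=6): Tm = 2·9 + 4·13 = 70°C, outside 72–80°C ✗; longest run = 3 ✓ — fails.

Primer 2 only.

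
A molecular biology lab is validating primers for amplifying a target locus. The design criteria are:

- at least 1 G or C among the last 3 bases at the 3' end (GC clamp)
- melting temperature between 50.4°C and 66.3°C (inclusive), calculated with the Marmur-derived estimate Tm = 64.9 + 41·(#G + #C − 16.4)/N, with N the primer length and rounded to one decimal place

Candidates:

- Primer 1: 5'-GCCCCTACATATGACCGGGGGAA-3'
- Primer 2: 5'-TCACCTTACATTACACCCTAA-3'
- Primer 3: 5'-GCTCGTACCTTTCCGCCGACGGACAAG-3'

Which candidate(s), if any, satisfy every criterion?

Primer 1 and Primer 3.

Primer 1 (23 nt, A=6 T=3 G=7 C=7): 3' end GAA has 1 G/C ✓; Tm = 64.9 + 41·(14 − 16.4)/23 = 60.6°C ✓ — passes.
Primer 2 (21 nt, A=7 T=6 G=0 C=8): 3' end TAA has 0 G/C, need ≥1 ✗; Tm = 64.9 + 41·(8 − 16.4)/21 = 48.5°C, outside 50.4–66.3°C ✗ — fails.
Primer 3 (27 nt, A=5 T=5 G=7 C=10): 3' end AAG has 1 G/C ✓; Tm = 64.9 + 41·(17 − 16.4)/27 = 65.8°C ✓ — passes.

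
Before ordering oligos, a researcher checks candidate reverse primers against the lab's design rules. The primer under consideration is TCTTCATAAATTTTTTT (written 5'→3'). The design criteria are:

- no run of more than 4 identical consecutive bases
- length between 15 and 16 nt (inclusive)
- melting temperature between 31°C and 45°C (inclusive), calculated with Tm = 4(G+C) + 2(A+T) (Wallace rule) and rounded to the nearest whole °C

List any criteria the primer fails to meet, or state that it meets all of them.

Fails: homopolymer run, length.

Base counts: A=4, T=11, G=0, C=2 (length 17).
homopolymer run: longest run = 7, exceeds 4 ✗
length: length 17, outside 15–16 ✗
Tm: Tm = 2·15 + 4·2 = 38°C ✓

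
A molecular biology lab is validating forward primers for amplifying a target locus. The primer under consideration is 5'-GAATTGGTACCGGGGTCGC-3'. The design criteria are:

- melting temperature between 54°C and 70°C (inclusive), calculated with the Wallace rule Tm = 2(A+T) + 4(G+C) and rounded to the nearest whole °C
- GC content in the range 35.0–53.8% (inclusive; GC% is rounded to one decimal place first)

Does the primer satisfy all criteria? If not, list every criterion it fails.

Fails: GC content.

Base counts: A=3, T=4, G=8, C=4 (length 19).
Tm: Tm = 2·7 + 4·12 = 62°C ✓
GC content: GC 12/19 = 63.2%, outside 35.0–53.8% ✗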